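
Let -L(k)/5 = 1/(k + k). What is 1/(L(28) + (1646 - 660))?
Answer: 56/55211 ≈ 0.0010143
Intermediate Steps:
L(k) = -5/(2*k) (L(k) = -5/(k + k) = -5*1/(2*k) = -5/(2*k))
1/(L(28) + (1646 - 660)) = 1/(-5/2/28 + (1646 - 660)) = 1/(-5/2*1/28 + 986) = 1/(-5/56 + 986) = 1/(55211/56) = 56/55211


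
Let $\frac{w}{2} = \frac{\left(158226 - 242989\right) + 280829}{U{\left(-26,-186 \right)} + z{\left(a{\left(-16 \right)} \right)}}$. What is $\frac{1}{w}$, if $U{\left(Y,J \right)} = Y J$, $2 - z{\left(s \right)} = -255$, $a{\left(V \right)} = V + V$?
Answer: $\frac{5093}{392132} \approx 0.012988$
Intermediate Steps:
$a{\left(V \right)} = 2 V$
$z{\left(s \right)} = 257$ ($z{\left(s \right)} = 2 - -255 = 2 + 255 = 257$)
$U{\left(Y,J \right)} = J Y$
$w = \frac{392132}{5093}$ ($w = 2 \frac{\left(158226 - 242989\right) + 280829}{\left(-186\right) \left(-26\right) + 257} = 2 \frac{\left(158226 - 242989\right) + 280829}{4836 + 257} = 2 \frac{-84763 + 280829}{5093} = 2 \cdot 196066 \cdot \frac{1}{5093} = 2 \cdot \frac{196066}{5093} = \frac{392132}{5093} \approx 76.994$)
$\frac{1}{w} = \frac{1}{\frac{392132}{5093}} = \frac{5093}{392132}$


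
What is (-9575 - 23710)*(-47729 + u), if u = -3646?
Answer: 1710016875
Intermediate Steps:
(-9575 - 23710)*(-47729 + u) = (-9575 - 23710)*(-47729 - 3646) = -33285*(-51375) = 1710016875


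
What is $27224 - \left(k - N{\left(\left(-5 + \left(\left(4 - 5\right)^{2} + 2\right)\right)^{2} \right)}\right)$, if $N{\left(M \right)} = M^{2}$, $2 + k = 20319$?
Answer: $6923$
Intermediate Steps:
$k = 20317$ ($k = -2 + 20319 = 20317$)
$27224 - \left(k - N{\left(\left(-5 + \left(\left(4 - 5\right)^{2} + 2\right)\right)^{2} \right)}\right) = 27224 + \left(\left(\left(-5 + \left(\left(4 - 5\right)^{2} + 2\right)\right)^{2}\right)^{2} - 20317\right) = 27224 - \left(20317 - \left(\left(-5 + \left(\left(-1\right)^{2} + 2\right)\right)^{2}\right)^{2}\right) = 27224 - \left(20317 - \left(\left(-5 + \left(1 + 2\right)\right)^{2}\right)^{2}\right) = 27224 - \left(20317 - \left(\left(-5 + 3\right)^{2}\right)^{2}\right) = 27224 - \left(20317 - \left(\left(-2\right)^{2}\right)^{2}\right) = 27224 - \left(20317 - 4^{2}\right) = 27224 + \left(16 - 20317\right) = 27224 - 20301 = 6923$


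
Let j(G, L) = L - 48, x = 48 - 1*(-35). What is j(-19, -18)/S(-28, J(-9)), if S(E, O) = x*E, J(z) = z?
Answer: 33/1162 ≈ 0.028399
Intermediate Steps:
x = 83 (x = 48 + 35 = 83)
S(E, O) = 83*E
j(G, L) = -48 + L
j(-19, -18)/S(-28, J(-9)) = (-48 - 18)/((83*(-28))) = -66/(-2324) = -66*(-1/2324) = 33/1162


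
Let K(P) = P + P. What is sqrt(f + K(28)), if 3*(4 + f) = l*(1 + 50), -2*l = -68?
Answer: 3*sqrt(70) ≈ 25.100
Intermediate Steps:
l = 34 (l = -1/2*(-68) = 34)
K(P) = 2*P
f = 574 (f = -4 + (34*(1 + 50))/3 = -4 + (34*51)/3 = -4 + (1/3)*1734 = -4 + 578 = 574)
sqrt(f + K(28)) = sqrt(574 + 2*28) = sqrt(574 + 56) = sqrt(630) = 3*sqrt(70)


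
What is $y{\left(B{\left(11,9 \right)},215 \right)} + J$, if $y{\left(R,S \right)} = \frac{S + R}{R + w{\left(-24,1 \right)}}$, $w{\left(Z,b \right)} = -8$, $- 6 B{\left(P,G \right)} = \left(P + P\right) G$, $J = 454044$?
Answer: $\frac{18615622}{41} \approx 4.5404 \cdot 10^{5}$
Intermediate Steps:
$B{\left(P,G \right)} = - \frac{G P}{3}$ ($B{\left(P,G \right)} = - \frac{\left(P + P\right) G}{6} = - \frac{2 P G}{6} = - \frac{2 G P}{6} = - \frac{G P}{3}$)
$y{\left(R,S \right)} = \frac{R + S}{-8 + R}$ ($y{\left(R,S \right)} = \frac{S + R}{R - 8} = \frac{R + S}{-8 + R}$)
$y{\left(B{\left(11,9 \right)},215 \right)} + J = \frac{\left(- \frac{1}{3}\right) 9 \cdot 11 + 215}{-8 - 3 \cdot 11} + 454044 = \frac{-33 + 215}{-8 - 33} + 454044 = \frac{1}{-41} \cdot 182 + 454044 = \left(- \frac{1}{41}\right) 182 + 454044 = - \frac{182}{41} + 454044 = \frac{18615622}{41}$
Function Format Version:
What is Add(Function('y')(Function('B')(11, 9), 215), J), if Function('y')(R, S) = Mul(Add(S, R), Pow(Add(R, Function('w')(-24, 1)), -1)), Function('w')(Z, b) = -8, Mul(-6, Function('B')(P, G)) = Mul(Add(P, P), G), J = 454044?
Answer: Rational(18615622, 41) ≈ 4.5404e+5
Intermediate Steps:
Function('B')(P, G) = Mul(Rational(-1, 3), G, P) (Function('B')(P, G) = Mul(Rational(-1, 6), Mul(Add(P, P), G)) = Mul(Rational(-1, 6), Mul(Mul(2, P), G)) = Mul(Rational(-1, 6), Mul(2, G, P)) = Mul(Rational(-1, 3), G, P))
Function('y')(R, S) = Mul(Pow(Add(-8, R), -1), Add(R, S)) (Function('y')(R, S) = Mul(Add(S, R), Pow(Add(R, -8), -1)) = Mul(Add(R, S), Pow(Add(-8, R), -1)) = Mul(Pow(Add(-8, R), -1), Add(R, S)))
Add(Function('y')(Function('B')(11, 9), 215), J) = Add(Mul(Pow(Add(-8, Mul(Rational(-1, 3), 9, 11)), -1), Add(Mul(Rational(-1, 3), 9, 11), 215)), 454044) = Add(Mul(Pow(Add(-8, -33), -1), Add(-33, 215)), 454044) = Add(Mul(Pow(-41, -1), 182), 454044) = Add(Mul(Rational(-1, 41), 182), 454044) = Add(Rational(-182, 41), 454044) = Rational(18615622, 41)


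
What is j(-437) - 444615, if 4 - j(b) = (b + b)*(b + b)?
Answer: -1208487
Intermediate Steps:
j(b) = 4 - 4*b² (j(b) = 4 - (b + b)*(b + b) = 4 - 2*b*2*b = 4 - 4*b²)
j(-437) - 444615 = (4 - 4*(-437)²) - 444615 = (4 - 4*190969) - 444615 = (4 - 763876) - 444615 = -763872 - 444615 = -1208487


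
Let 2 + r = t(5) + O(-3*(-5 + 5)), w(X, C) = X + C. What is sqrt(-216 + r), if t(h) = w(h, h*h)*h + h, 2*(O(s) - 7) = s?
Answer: 2*I*sqrt(14) ≈ 7.4833*I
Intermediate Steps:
w(X, C) = C + X
O(s) = 7 + s/2
t(h) = h + h*(h + h**2) (t(h) = (h*h + h)*h + h = (h**2 + h)*h + h = (h + h**2)*h + h = h*(h + h**2) + h = h + h*(h + h**2))
r = 160 (r = -2 + (5*(1 + 5 + 5**2) + (7 + (-3*(-5 + 5))/2)) = -2 + (5*(1 + 5 + 25) + (7 + (-3*0)/2)) = -2 + (5*31 + (7 + (1/2)*0)) = -2 + (155 + (7 + 0)) = -2 + (155 + 7) = -2 + 162 = 160)
sqrt(-216 + r) = sqrt(-216 + 160) = sqrt(-56) = 2*I*sqrt(14)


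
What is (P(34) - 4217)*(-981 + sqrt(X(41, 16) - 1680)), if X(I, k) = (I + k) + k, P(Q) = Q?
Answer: 4103523 - 4183*I*sqrt(1607) ≈ 4.1035e+6 - 1.6769e+5*I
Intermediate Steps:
X(I, k) = I + 2*k
(P(34) - 4217)*(-981 + sqrt(X(41, 16) - 1680)) = (34 - 4217)*(-981 + sqrt((41 + 2*16) - 1680)) = -4183*(-981 + sqrt((41 + 32) - 1680)) = -4183*(-981 + sqrt(73 - 1680)) = -4183*(-981 + sqrt(-1607)) = -4183*(-981 + I*sqrt(1607)) = 4103523 - 4183*I*sqrt(1607)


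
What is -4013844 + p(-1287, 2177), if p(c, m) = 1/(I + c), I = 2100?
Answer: -3263255171/813 ≈ -4.0138e+6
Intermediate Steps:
p(c, m) = 1/(2100 + c)
-4013844 + p(-1287, 2177) = -4013844 + 1/(2100 - 1287) = -4013844 + 1/813 = -3263255171/813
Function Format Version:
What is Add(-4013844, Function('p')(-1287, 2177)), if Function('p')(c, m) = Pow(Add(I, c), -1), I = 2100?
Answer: Rational(-3263255171, 813) ≈ -4.0138e+6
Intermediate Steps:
Function('p')(c, m) = Pow(Add(2100, c), -1)
Add(-4013844, Function('p')(-1287, 2177)) = Add(-4013844, Pow(Add(2100, -1287), -1)) = Add(-4013844, Pow(813, -1)) = Add(-4013844, Rational(1, 813)) = Rational(-3263255171, 813)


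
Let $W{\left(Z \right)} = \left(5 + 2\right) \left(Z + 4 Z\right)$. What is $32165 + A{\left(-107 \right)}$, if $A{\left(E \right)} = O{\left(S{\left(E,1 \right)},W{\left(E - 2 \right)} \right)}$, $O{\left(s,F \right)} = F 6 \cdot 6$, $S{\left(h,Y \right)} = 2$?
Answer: $-105175$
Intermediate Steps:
$W{\left(Z \right)} = 35 Z$ ($W{\left(Z \right)} = 7 \cdot 5 Z = 35 Z$)
$O{\left(s,F \right)} = 36 F$ ($O{\left(s,F \right)} = 6 F 6 = 36 F$)
$A{\left(E \right)} = -2520 + 1260 E$ ($A{\left(E \right)} = 36 \cdot 35 \left(E - 2\right) = 36 \cdot 35 \left(-2 + E\right) = 36 \left(-70 + 35 E\right) = -2520 + 1260 E$)
$32165 + A{\left(-107 \right)} = 32165 + \left(-2520 + 1260 \left(-107\right)\right) = 32165 - 137340 = -105175$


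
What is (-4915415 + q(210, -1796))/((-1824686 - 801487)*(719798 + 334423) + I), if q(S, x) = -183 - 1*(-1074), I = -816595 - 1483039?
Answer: 4914524/2768569025867 ≈ 1.7751e-6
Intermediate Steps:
I = -2299634
q(S, x) = 891 (q(S, x) = -183 + 1074 = 891)
(-4915415 + q(210, -1796))/((-1824686 - 801487)*(719798 + 334423) + I) = (-4915415 + 891)/((-1824686 - 801487)*(719798 + 334423) - 2299634) = -4914524/(-2626173*1054221 - 2299634) = -4914524/(-2768566726233 - 2299634) = -4914524/(-2768569025867) = -4914524*(-1/2768569025867) = 4914524/2768569025867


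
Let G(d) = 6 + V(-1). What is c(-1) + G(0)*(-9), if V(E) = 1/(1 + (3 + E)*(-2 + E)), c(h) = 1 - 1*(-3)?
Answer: -241/5 ≈ -48.200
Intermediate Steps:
c(h) = 4 (c(h) = 1 + 3 = 4)
V(E) = 1/(1 + (-2 + E)*(3 + E))
G(d) = 29/5 (G(d) = 6 + 1/(-5 - 1 + (-1)²) = 6 + 1/(-5 - 1 + 1) = 6 + 1/(-5) = 6 - ⅕ = 29/5)
c(-1) + G(0)*(-9) = 4 + (29/5)*(-9) = 4 - 261/5 = -241/5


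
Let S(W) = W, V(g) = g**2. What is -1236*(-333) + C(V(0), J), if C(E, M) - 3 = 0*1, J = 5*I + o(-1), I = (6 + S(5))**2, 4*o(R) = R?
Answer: 411591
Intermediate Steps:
o(R) = R/4
I = 121 (I = (6 + 5)**2 = 11**2 = 121)
J = 2419/4 (J = 5*121 + (1/4)*(-1) = 605 - 1/4 = 2419/4 ≈ 604.75)
C(E, M) = 3 (C(E, M) = 3 + 0*1 = 3 + 0 = 3)
-1236*(-333) + C(V(0), J) = -1236*(-333) + 3 = 411588 + 3 = 411591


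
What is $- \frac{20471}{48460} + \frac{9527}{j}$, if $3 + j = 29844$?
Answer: $- \frac{21313813}{206584980} \approx -0.10317$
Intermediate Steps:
$j = 29841$ ($j = -3 + 29844 = 29841$)
$- \frac{20471}{48460} + \frac{9527}{j} = - \frac{20471}{48460} + \frac{9527}{29841} = \left(-20471\right) \frac{1}{48460} + 9527 \cdot \frac{1}{29841} = - \frac{20471}{48460} + \frac{1361}{4263} = - \frac{21313813}{206584980}$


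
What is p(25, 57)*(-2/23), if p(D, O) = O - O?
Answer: 0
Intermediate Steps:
p(D, O) = 0
p(25, 57)*(-2/23) = 0*(-2/23) = 0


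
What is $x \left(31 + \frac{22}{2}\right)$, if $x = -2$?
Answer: $-84$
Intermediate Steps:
$x \left(31 + \frac{22}{2}\right) = - 2 \left(31 + \frac{22}{2}\right) = - 2 \left(31 + 22 \cdot \frac{1}{2}\right) = - 2 \left(31 + 11\right) = \left(-2\right) 42 = -84$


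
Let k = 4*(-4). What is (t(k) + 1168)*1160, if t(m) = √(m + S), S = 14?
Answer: 1354880 + 1160*I*√2 ≈ 1.3549e+6 + 1640.5*I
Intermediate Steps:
k = -16
t(m) = √(14 + m) (t(m) = √(m + 14) = √(14 + m))
(t(k) + 1168)*1160 = (√(14 - 16) + 1168)*1160 = (√(-2) + 1168)*1160 = (I*√2 + 1168)*1160 = (1168 + I*√2)*1160 = 1354880 + 1160*I*√2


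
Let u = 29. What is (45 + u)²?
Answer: 5476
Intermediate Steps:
(45 + u)² = (45 + 29)² = 74² = 5476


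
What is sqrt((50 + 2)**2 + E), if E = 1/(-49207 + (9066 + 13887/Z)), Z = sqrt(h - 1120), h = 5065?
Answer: sqrt(-37550448 + 108541263*sqrt(3945))/sqrt(-13887 + 40141*sqrt(3945)) ≈ 52.000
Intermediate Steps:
Z = sqrt(3945) (Z = sqrt(5065 - 1120) = sqrt(3945) ≈ 62.809)
E = 1/(-40141 + 4629*sqrt(3945)/1315) (E = 1/(-49207 + (9066 + 13887/(sqrt(3945)))) = 1/(-49207 + (9066 + 13887*(sqrt(3945)/3945))) = 1/(-49207 + (9066 + 4629*sqrt(3945)/1315)) = 1/(-40141 + 4629*sqrt(3945)/1315) ≈ -2.5050e-5)
sqrt((50 + 2)**2 + E) = sqrt((50 + 2)**2 + (-52785415/2118795060592 - 4629*sqrt(3945)/2118795060592)) = sqrt(52**2 + (-52785415/2118795060592 - 4629*sqrt(3945)/2118795060592)) = sqrt(2704 + (-52785415/2118795060592 - 4629*sqrt(3945)/2118795060592)) = sqrt(5729221791055353/2118795060592 - 4629*sqrt(3945)/2118795060592)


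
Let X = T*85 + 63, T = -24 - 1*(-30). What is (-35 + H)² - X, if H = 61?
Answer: 103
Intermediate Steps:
T = 6 (T = -24 + 30 = 6)
X = 573 (X = 6*85 + 63 = 510 + 63 = 573)
(-35 + H)² - X = (-35 + 61)² - 1*573 = 26² - 573 = 676 - 573 = 103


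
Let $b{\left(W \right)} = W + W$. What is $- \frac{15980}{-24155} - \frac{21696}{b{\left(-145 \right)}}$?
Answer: $\frac{52870108}{700495} \approx 75.475$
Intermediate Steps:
$b{\left(W \right)} = 2 W$
$- \frac{15980}{-24155} - \frac{21696}{b{\left(-145 \right)}} = - \frac{15980}{-24155} - \frac{21696}{2 \left(-145\right)} = \left(-15980\right) \left(- \frac{1}{24155}\right) - \frac{21696}{-290} = \frac{3196}{4831} - - \frac{10848}{145} = \frac{3196}{4831} + \frac{10848}{145} = \frac{52870108}{700495}$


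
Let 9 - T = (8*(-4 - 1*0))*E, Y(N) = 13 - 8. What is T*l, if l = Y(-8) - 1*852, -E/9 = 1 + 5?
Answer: 1455993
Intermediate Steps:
E = -54 (E = -9*(1 + 5) = -9*6 = -54)
Y(N) = 5
l = -847 (l = 5 - 1*852 = 5 - 852 = -847)
T = -1719 (T = 9 - 8*(-4 - 1*0)*(-54) = 9 - 8*(-4 + 0)*(-54) = 9 - 8*(-4)*(-54) = 9 - (-32)*(-54) = 9 - 1*1728 = 9 - 1728 = -1719)
T*l = -1719*(-847) = 1455993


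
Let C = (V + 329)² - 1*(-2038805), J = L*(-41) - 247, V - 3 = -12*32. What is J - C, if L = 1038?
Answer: -2084314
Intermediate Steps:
V = -381 (V = 3 - 12*32 = 3 - 384 = -381)
J = -42805 (J = 1038*(-41) - 247 = -42558 - 247 = -42805)
C = 2041509 (C = (-381 + 329)² - 1*(-2038805) = (-52)² + 2038805 = 2704 + 2038805 = 2041509)
J - C = -42805 - 1*2041509 = -42805 - 2041509 = -2084314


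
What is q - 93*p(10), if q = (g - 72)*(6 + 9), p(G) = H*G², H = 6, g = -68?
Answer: -57900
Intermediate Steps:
p(G) = 6*G²
q = -2100 (q = (-68 - 72)*(6 + 9) = -140*15 = -2100)
q - 93*p(10) = -2100 - 558*10² = -2100 - 558*100 = -2100 - 93*600 = -2100 - 55800 = -57900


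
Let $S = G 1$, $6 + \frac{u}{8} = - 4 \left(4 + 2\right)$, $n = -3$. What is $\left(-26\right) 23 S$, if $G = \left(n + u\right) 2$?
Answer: $290628$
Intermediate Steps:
$u = -240$ ($u = -48 + 8 \left(- 4 \left(4 + 2\right)\right) = -48 + 8 \left(\left(-4\right) 6\right) = -48 + 8 \left(-24\right) = -48 - 192 = -240$)
$G = -486$ ($G = \left(-3 - 240\right) 2 = \left(-243\right) 2 = -486$)
$S = -486$ ($S = \left(-486\right) 1 = -486$)
$\left(-26\right) 23 S = \left(-26\right) 23 \left(-486\right) = \left(-598\right) \left(-486\right) = 290628$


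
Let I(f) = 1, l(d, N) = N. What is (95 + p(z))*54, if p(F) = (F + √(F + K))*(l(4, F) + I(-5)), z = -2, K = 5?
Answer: 5238 - 54*√3 ≈ 5144.5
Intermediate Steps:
p(F) = (1 + F)*(F + √(5 + F)) (p(F) = (F + √(F + 5))*(F + 1) = (F + √(5 + F))*(1 + F) = (1 + F)*(F + √(5 + F)))
(95 + p(z))*54 = (95 + (-2 + (-2)² + √(5 - 2) - 2*√(5 - 2)))*54 = (95 + (-2 + 4 + √3 - 2*√3))*54 = (95 + (2 - √3))*54 = (97 - √3)*54 = 5238 - 54*√3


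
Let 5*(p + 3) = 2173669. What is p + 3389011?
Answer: 19118709/5 ≈ 3.8237e+6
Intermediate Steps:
p = 2173654/5 (p = -3 + (1/5)*2173669 = -3 + 2173669/5 = 2173654/5 ≈ 4.3473e+5)
p + 3389011 = 2173654/5 + 3389011 = 19118709/5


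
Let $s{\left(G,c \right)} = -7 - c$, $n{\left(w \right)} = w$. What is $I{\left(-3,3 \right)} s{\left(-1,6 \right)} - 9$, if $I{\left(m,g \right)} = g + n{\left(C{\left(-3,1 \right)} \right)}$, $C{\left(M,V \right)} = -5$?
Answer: $17$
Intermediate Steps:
$I{\left(m,g \right)} = -5 + g$ ($I{\left(m,g \right)} = g - 5 = -5 + g$)
$I{\left(-3,3 \right)} s{\left(-1,6 \right)} - 9 = \left(-5 + 3\right) \left(-7 - 6\right) - 9 = - 2 \left(-7 - 6\right) - 9 = \left(-2\right) \left(-13\right) - 9 = 26 - 9 = 17$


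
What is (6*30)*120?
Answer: 21600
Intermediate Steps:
(6*30)*120 = 180*120 = 21600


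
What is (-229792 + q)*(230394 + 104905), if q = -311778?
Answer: -181587879430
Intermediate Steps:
(-229792 + q)*(230394 + 104905) = (-229792 - 311778)*(230394 + 104905) = -541570*335299 = -181587879430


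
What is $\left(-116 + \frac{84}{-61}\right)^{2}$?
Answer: $\frac{51265600}{3721} \approx 13777.0$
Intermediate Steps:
$\left(-116 + \frac{84}{-61}\right)^{2} = \left(-116 + 84 \left(- \frac{1}{61}\right)\right)^{2} = \left(-116 - \frac{84}{61}\right)^{2} = \left(- \frac{7160}{61}\right)^{2} = \frac{51265600}{3721}$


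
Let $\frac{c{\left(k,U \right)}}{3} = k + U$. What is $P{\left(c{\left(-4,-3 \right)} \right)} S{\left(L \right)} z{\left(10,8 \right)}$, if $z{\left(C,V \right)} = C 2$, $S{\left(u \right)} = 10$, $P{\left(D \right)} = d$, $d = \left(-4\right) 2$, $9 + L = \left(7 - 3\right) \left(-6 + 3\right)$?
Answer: $-1600$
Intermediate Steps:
$L = -21$ ($L = -9 + \left(7 - 3\right) \left(-6 + 3\right) = -9 + 4 \left(-3\right) = -9 - 12 = -21$)
$d = -8$
$c{\left(k,U \right)} = 3 U + 3 k$ ($c{\left(k,U \right)} = 3 \left(k + U\right) = 3 \left(U + k\right) = 3 U + 3 k$)
$P{\left(D \right)} = -8$
$z{\left(C,V \right)} = 2 C$
$P{\left(c{\left(-4,-3 \right)} \right)} S{\left(L \right)} z{\left(10,8 \right)} = \left(-8\right) 10 \cdot 2 \cdot 10 = \left(-80\right) 20 = -1600$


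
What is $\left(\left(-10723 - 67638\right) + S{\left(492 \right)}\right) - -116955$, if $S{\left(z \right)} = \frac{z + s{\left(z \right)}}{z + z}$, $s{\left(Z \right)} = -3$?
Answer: $\frac{12658995}{328} \approx 38595.0$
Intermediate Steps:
$S{\left(z \right)} = \frac{-3 + z}{2 z}$ ($S{\left(z \right)} = \frac{z - 3}{z + z} = \frac{-3 + z}{2 z}$)
$\left(\left(-10723 - 67638\right) + S{\left(492 \right)}\right) - -116955 = \left(\left(-10723 - 67638\right) + \frac{-3 + 492}{2 \cdot 492}\right) - -116955 = \left(\left(-10723 - 67638\right) + \frac{1}{2} \cdot \frac{1}{492} \cdot 489\right) + 116955 = \left(-78361 + \frac{163}{328}\right) + 116955 = - \frac{25702245}{328} + 116955 = \frac{12658995}{328}$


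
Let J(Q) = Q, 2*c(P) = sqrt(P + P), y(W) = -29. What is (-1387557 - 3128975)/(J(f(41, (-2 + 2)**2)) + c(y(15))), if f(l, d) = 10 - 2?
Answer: -72264512/157 + 4516532*I*sqrt(58)/157 ≈ -4.6028e+5 + 2.1909e+5*I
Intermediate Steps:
f(l, d) = 8
c(P) = sqrt(2)*sqrt(P)/2 (c(P) = sqrt(P + P)/2 = sqrt(2*P)/2 = (sqrt(2)*sqrt(P))/2 = sqrt(2)*sqrt(P)/2)
(-1387557 - 3128975)/(J(f(41, (-2 + 2)**2)) + c(y(15))) = (-1387557 - 3128975)/(8 + sqrt(2)*sqrt(-29)/2) = -4516532/(8 + sqrt(2)*(I*sqrt(29))/2) = -4516532/(8 + I*sqrt(58)/2)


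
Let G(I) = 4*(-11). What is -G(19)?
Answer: 44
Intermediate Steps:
G(I) = -44
-G(19) = -1*(-44) = 44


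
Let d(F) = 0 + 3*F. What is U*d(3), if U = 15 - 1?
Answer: 126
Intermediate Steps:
d(F) = 3*F
U = 14
U*d(3) = 14*(3*3) = 14*9 = 126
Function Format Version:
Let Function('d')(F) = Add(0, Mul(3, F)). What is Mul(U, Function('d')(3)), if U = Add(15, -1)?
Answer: 126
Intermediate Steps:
Function('d')(F) = Mul(3, F)
U = 14
Mul(U, Function('d')(3)) = Mul(14, Mul(3, 3)) = Mul(14, 9) = 126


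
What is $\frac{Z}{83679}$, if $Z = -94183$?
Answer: $- \frac{94183}{83679} \approx -1.1255$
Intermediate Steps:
$\frac{Z}{83679} = - \frac{94183}{83679}$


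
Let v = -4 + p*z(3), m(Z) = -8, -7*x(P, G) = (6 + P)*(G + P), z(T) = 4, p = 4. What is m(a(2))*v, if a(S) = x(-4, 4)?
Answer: -96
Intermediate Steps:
x(P, G) = -(6 + P)*(G + P)/7
a(S) = 0 (a(S) = -6/7*4 - 6/7*(-4) - ⅐*(-4)² - ⅐*4*(-4) = -24/7 + 24/7 - ⅐*16 + 16/7 = -24/7 + 24/7 - 16/7 + 16/7 = 0)
v = 12 (v = -4 + 4*4 = -4 + 16 = 12)
m(a(2))*v = -8*12 = -96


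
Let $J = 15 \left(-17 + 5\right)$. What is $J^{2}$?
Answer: $32400$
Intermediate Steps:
$J = -180$ ($J = 15 \left(-12\right) = -180$)
$J^{2} = \left(-180\right)^{2} = 32400$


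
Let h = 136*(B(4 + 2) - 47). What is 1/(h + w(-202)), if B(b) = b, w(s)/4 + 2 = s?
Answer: -1/6392 ≈ -0.00015645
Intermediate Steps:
w(s) = -8 + 4*s
h = -5576 (h = 136*((4 + 2) - 47) = 136*(6 - 47) = 136*(-41) = -5576)
1/(h + w(-202)) = 1/(-5576 + (-8 + 4*(-202))) = 1/(-5576 + (-8 - 808)) = 1/(-5576 - 816) = 1/(-6392) = -1/6392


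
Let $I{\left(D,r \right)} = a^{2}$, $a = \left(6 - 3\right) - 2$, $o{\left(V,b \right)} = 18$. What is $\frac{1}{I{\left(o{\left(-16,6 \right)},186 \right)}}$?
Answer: $1$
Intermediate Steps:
$a = 1$ ($a = 3 - 2 = 1$)
$I{\left(D,r \right)} = 1$ ($I{\left(D,r \right)} = 1^{2} = 1$)
$\frac{1}{I{\left(o{\left(-16,6 \right)},186 \right)}} = 1^{-1} = 1$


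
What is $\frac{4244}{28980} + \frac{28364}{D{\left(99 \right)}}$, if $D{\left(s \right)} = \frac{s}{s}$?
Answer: $\frac{205498241}{7245} \approx 28364.0$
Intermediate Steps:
$D{\left(s \right)} = 1$
$\frac{4244}{28980} + \frac{28364}{D{\left(99 \right)}} = \frac{4244}{28980} + \frac{28364}{1} = 4244 \cdot \frac{1}{28980} + 28364 \cdot 1 = \frac{1061}{7245} + 28364 = \frac{205498241}{7245}$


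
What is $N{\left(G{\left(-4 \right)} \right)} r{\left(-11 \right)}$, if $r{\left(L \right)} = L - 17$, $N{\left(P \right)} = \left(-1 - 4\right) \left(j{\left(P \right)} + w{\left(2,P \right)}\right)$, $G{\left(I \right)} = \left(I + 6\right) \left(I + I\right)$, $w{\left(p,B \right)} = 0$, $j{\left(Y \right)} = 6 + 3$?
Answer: $1260$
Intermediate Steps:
$j{\left(Y \right)} = 9$
$G{\left(I \right)} = 2 I \left(6 + I\right)$ ($G{\left(I \right)} = \left(6 + I\right) 2 I = 2 I \left(6 + I\right)$)
$N{\left(P \right)} = -45$ ($N{\left(P \right)} = \left(-1 - 4\right) \left(9 + 0\right) = \left(-5\right) 9 = -45$)
$r{\left(L \right)} = -17 + L$ ($r{\left(L \right)} = L - 17 = -17 + L$)
$N{\left(G{\left(-4 \right)} \right)} r{\left(-11 \right)} = - 45 \left(-17 - 11\right) = \left(-45\right) \left(-28\right) = 1260$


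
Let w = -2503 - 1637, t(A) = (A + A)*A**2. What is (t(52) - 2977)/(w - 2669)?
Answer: -278239/6809 ≈ -40.863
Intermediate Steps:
t(A) = 2*A**3 (t(A) = (2*A)*A**2 = 2*A**3)
w = -4140
(t(52) - 2977)/(w - 2669) = (2*52**3 - 2977)/(-4140 - 2669) = (2*140608 - 2977)/(-6809) = (281216 - 2977)*(-1/6809) = 278239*(-1/6809) = -278239/6809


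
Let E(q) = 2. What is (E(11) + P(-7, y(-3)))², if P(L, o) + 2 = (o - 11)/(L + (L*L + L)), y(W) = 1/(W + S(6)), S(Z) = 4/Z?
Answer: 256/2401 ≈ 0.10662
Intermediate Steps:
y(W) = 1/(⅔ + W) (y(W) = 1/(W + 4/6) = 1/(W + 4*(⅙)) = 1/(W + ⅔) = 1/(⅔ + W))
P(L, o) = -2 + (-11 + o)/(L² + 2*L) (P(L, o) = -2 + (o - 11)/(L + (L*L + L)) = -2 + (-11 + o)/(L + (L² + L)) = -2 + (-11 + o)/(L + (L + L²)) = -2 + (-11 + o)/(L² + 2*L))
(E(11) + P(-7, y(-3)))² = (2 + (-11 + 3/(2 + 3*(-3)) - 4*(-7) - 2*(-7)²)/((-7)*(2 - 7)))² = (2 - ⅐*(-11 + 3/(2 - 9) + 28 - 2*49)/(-5))² = (2 - ⅐*(-⅕)*(-11 + 3/(-7) + 28 - 98))² = (2 - ⅐*(-⅕)*(-11 + 3*(-⅐) + 28 - 98))² = (2 - ⅐*(-⅕)*(-11 - 3/7 + 28 - 98))² = (2 - ⅐*(-⅕)*(-570/7))² = (2 - 114/49)² = (-16/49)² = 256/2401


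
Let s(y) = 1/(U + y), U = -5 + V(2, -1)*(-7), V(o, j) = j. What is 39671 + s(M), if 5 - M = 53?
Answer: 1824865/46 ≈ 39671.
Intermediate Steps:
M = -48 (M = 5 - 1*53 = 5 - 53 = -48)
U = 2 (U = -5 - 1*(-7) = -5 + 7 = 2)
s(y) = 1/(2 + y)
39671 + s(M) = 39671 + 1/(2 - 48) = 39671 + 1/(-46) = 39671 - 1/46 = 1824865/46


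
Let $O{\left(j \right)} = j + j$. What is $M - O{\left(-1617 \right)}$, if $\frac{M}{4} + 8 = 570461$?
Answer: $2285046$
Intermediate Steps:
$M = 2281812$ ($M = -32 + 4 \cdot 570461 = -32 + 2281844 = 2281812$)
$O{\left(j \right)} = 2 j$
$M - O{\left(-1617 \right)} = 2281812 - 2 \left(-1617\right) = 2281812 - -3234 = 2281812 + 3234 = 2285046$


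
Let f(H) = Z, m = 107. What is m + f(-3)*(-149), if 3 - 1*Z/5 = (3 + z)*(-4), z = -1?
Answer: -8088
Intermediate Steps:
Z = 55 (Z = 15 - 5*(3 - 1)*(-4) = 15 - 10*(-4) = 15 - 5*(-8) = 15 + 40 = 55)
f(H) = 55
m + f(-3)*(-149) = 107 + 55*(-149) = 107 - 8195 = -8088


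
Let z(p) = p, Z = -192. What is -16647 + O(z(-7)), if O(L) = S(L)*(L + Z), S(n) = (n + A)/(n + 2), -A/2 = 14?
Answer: -18040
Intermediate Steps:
A = -28 (A = -2*14 = -28)
S(n) = (-28 + n)/(2 + n) (S(n) = (n - 28)/(n + 2) = (-28 + n)/(2 + n))
O(L) = (-192 + L)*(-28 + L)/(2 + L) (O(L) = ((-28 + L)/(2 + L))*(L - 192) = ((-28 + L)/(2 + L))*(-192 + L) = (-192 + L)*(-28 + L)/(2 + L))
-16647 + O(z(-7)) = -16647 + (-192 - 7)*(-28 - 7)/(2 - 7) = -16647 - 199*(-35)/(-5) = -16647 - ⅕*(-199)*(-35) = -16647 - 1393 = -18040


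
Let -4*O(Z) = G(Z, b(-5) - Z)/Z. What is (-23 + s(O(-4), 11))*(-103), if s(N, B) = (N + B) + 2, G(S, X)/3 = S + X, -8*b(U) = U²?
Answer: 139565/128 ≈ 1090.4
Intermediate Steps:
b(U) = -U²/8
G(S, X) = 3*S + 3*X (G(S, X) = 3*(S + X) = 3*S + 3*X)
O(Z) = 75/(32*Z) (O(Z) = -(3*Z + 3*(-⅛*(-5)² - Z))/(4*Z) = -(3*Z + 3*(-⅛*25 - Z))/(4*Z) = -(3*Z + 3*(-25/8 - Z))/(4*Z) = -(3*Z + (-75/8 - 3*Z))/(4*Z) = -(-75)/(32*Z) = 75/(32*Z))
s(N, B) = 2 + B + N (s(N, B) = (B + N) + 2 = 2 + B + N)
(-23 + s(O(-4), 11))*(-103) = (-23 + (2 + 11 + (75/32)/(-4)))*(-103) = (-23 + (2 + 11 + (75/32)*(-¼)))*(-103) = (-23 + (2 + 11 - 75/128))*(-103) = (-23 + 1589/128)*(-103) = -1355/128*(-103) = 139565/128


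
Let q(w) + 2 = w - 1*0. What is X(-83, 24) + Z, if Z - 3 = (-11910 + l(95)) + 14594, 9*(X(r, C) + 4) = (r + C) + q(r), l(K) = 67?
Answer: 2734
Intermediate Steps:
q(w) = -2 + w (q(w) = -2 + (w - 1*0) = -2 + (w + 0) = -2 + w)
X(r, C) = -38/9 + C/9 + 2*r/9 (X(r, C) = -4 + ((r + C) + (-2 + r))/9 = -4 + ((C + r) + (-2 + r))/9 = -4 + (-2 + C + 2*r)/9 = -4 + (-2/9 + C/9 + 2*r/9) = -38/9 + C/9 + 2*r/9)
Z = 2754 (Z = 3 + ((-11910 + 67) + 14594) = 3 + (-11843 + 14594) = 3 + 2751 = 2754)
X(-83, 24) + Z = (-38/9 + (⅑)*24 + (2/9)*(-83)) + 2754 = (-38/9 + 8/3 - 166/9) + 2754 = -20 + 2754 = 2734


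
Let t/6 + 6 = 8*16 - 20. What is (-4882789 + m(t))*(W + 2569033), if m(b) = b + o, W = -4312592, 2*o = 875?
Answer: 17023201681761/2 ≈ 8.5116e+12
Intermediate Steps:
o = 875/2 (o = (1/2)*875 = 875/2 ≈ 437.50)
t = 612 (t = -36 + 6*(8*16 - 20) = -36 + 6*(128 - 20) = -36 + 6*108 = -36 + 648 = 612)
m(b) = 875/2 + b (m(b) = b + 875/2 = 875/2 + b)
(-4882789 + m(t))*(W + 2569033) = (-4882789 + (875/2 + 612))*(-4312592 + 2569033) = (-4882789 + 2099/2)*(-1743559) = -9763479/2*(-1743559) = 17023201681761/2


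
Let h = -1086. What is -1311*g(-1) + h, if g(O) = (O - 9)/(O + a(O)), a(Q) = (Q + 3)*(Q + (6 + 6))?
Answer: -3232/7 ≈ -461.71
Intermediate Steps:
a(Q) = (3 + Q)*(12 + Q) (a(Q) = (3 + Q)*(Q + 12) = (3 + Q)*(12 + Q))
g(O) = (-9 + O)/(36 + O**2 + 16*O) (g(O) = (O - 9)/(O + (36 + O**2 + 15*O)) = (-9 + O)/(36 + O**2 + 16*O))
-1311*g(-1) + h = -1311*(-9 - 1)/(36 + (-1)**2 + 16*(-1)) - 1086 = -1311*(-10)/(36 + 1 - 16) - 1086 = -1311*(-10)/21 - 1086 = -437*(-10)/7 - 1086 = -1311*(-10/21) - 1086 = 4370/7 - 1086 = -3232/7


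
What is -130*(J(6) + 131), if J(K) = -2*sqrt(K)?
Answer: -17030 + 260*sqrt(6) ≈ -16393.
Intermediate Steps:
-130*(J(6) + 131) = -130*(-2*sqrt(6) + 131) = -130*(131 - 2*sqrt(6)) = -17030 + 260*sqrt(6)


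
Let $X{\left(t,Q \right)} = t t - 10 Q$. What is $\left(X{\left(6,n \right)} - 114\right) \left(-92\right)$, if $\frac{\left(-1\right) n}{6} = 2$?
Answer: $-3864$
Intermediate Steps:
$n = -12$ ($n = \left(-6\right) 2 = -12$)
$X{\left(t,Q \right)} = t^{2} - 10 Q$
$\left(X{\left(6,n \right)} - 114\right) \left(-92\right) = \left(\left(6^{2} - -120\right) - 114\right) \left(-92\right) = \left(\left(36 + 120\right) - 114\right) \left(-92\right) = \left(156 - 114\right) \left(-92\right) = 42 \left(-92\right) = -3864$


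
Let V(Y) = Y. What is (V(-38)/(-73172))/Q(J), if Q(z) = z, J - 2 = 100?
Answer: 19/3731772 ≈ 5.0914e-6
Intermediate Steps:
J = 102 (J = 2 + 100 = 102)
(V(-38)/(-73172))/Q(J) = -38/(-73172)/102 = -38*(-1/73172)*(1/102) = (19/36586)*(1/102) = 19/3731772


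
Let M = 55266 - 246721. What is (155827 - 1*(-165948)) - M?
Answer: 513230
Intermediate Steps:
M = -191455
(155827 - 1*(-165948)) - M = (155827 - 1*(-165948)) - 1*(-191455) = (155827 + 165948) + 191455 = 321775 + 191455 = 513230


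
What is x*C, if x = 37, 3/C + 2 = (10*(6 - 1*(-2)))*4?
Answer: 37/106 ≈ 0.34906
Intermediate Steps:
C = 1/106 (C = 3/(-2 + (10*(6 - 1*(-2)))*4) = 3/(-2 + (10*(6 + 2))*4) = 3/(-2 + (10*8)*4) = 3/(-2 + 80*4) = 3/(-2 + 320) = 3/318 = 3*(1/318) = 1/106 ≈ 0.0094340)
x*C = 37*(1/106) = 37/106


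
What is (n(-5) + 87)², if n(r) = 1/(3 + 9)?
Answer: 1092025/144 ≈ 7583.5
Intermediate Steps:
n(r) = 1/12
(n(-5) + 87)² = (1/12 + 87)² = (1045/12)² = 1092025/144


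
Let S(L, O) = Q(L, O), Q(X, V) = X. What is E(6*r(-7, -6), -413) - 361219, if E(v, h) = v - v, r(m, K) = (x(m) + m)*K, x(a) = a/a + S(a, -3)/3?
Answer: -361219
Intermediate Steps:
S(L, O) = L
x(a) = 1 + a/3 (x(a) = a/a + a/3 = 1 + a*(⅓) = 1 + a/3)
r(m, K) = K*(1 + 4*m/3) (r(m, K) = ((1 + m/3) + m)*K = (1 + 4*m/3)*K = K*(1 + 4*m/3))
E(v, h) = 0
E(6*r(-7, -6), -413) - 361219 = 0 - 361219 = -361219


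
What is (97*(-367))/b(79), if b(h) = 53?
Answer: -35599/53 ≈ -671.68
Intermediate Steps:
(97*(-367))/b(79) = (97*(-367))/53 = -35599*1/53 = -35599/53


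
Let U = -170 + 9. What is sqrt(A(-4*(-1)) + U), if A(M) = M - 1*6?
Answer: I*sqrt(163) ≈ 12.767*I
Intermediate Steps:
U = -161
A(M) = -6 + M (A(M) = M - 6 = -6 + M)
sqrt(A(-4*(-1)) + U) = sqrt((-6 - 4*(-1)) - 161) = sqrt((-6 + 4) - 161) = sqrt(-2 - 161) = sqrt(-163) = I*sqrt(163)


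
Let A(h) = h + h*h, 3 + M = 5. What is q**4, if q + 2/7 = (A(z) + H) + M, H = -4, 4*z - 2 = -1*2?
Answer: 65536/2401 ≈ 27.295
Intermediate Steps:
M = 2 (M = -3 + 5 = 2)
z = 0 (z = 1/2 + (-1*2)/4 = 1/2 + (1/4)*(-2) = 1/2 - 1/2 = 0)
A(h) = h + h**2
q = -16/7 (q = -2/7 + ((0*(1 + 0) - 4) + 2) = -2/7 + ((0*1 - 4) + 2) = -2/7 + ((0 - 4) + 2) = -2/7 + (-4 + 2) = -2/7 - 2 = -16/7 ≈ -2.2857)
q**4 = (-16/7)**4 = 65536/2401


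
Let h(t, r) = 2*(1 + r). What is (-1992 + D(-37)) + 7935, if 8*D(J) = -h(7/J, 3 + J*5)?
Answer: 23953/4 ≈ 5988.3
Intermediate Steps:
h(t, r) = 2 + 2*r
D(J) = -1 - 5*J/4 (D(J) = (-(2 + 2*(3 + J*5)))/8 = (-(2 + 2*(3 + 5*J)))/8 = (-(2 + (6 + 10*J)))/8 = (-(8 + 10*J))/8 = (-8 - 10*J)/8 = -1 - 5*J/4)
(-1992 + D(-37)) + 7935 = (-1992 + (-1 - 5/4*(-37))) + 7935 = (-1992 + (-1 + 185/4)) + 7935 = (-1992 + 181/4) + 7935 = -7787/4 + 7935 = 23953/4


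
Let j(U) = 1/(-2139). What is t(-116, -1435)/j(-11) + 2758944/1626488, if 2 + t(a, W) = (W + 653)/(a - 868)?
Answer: 86018278951/33343004 ≈ 2579.8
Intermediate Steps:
t(a, W) = -2 + (653 + W)/(-868 + a) (t(a, W) = -2 + (W + 653)/(a - 868) = -2 + (653 + W)/(-868 + a))
j(U) = -1/2139
t(-116, -1435)/j(-11) + 2758944/1626488 = ((2389 - 1435 - 2*(-116))/(-868 - 116))/(-1/2139) + 2758944/1626488 = ((2389 - 1435 + 232)/(-984))*(-2139) + 2758944*(1/1626488) = -1/984*1186*(-2139) + 344868/203311 = -593/492*(-2139) + 344868/203311 = 422809/164 + 344868/203311 = 86018278951/33343004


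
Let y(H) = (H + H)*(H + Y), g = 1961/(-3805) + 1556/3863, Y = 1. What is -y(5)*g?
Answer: 19857156/2939743 ≈ 6.7547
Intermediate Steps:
g = -1654763/14698715 (g = 1961*(-1/3805) + 1556*(1/3863) = -1961/3805 + 1556/3863 = -1654763/14698715 ≈ -0.11258)
y(H) = 2*H*(1 + H) (y(H) = (H + H)*(H + 1) = (2*H)*(1 + H) = 2*H*(1 + H))
-y(5)*g = -2*5*(1 + 5)*(-1654763)/14698715 = -2*5*6*(-1654763)/14698715 = -60*(-1654763)/14698715 = -1*(-19857156/2939743) = 19857156/2939743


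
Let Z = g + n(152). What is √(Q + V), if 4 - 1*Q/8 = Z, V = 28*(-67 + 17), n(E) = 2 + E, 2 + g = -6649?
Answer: 4*√3163 ≈ 224.96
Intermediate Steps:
g = -6651 (g = -2 - 6649 = -6651)
V = -1400 (V = 28*(-50) = -1400)
Z = -6497 (Z = -6651 + (2 + 152) = -6651 + 154 = -6497)
Q = 52008 (Q = 32 - 8*(-6497) = 32 + 51976 = 52008)
√(Q + V) = √(52008 - 1400) = √50608 = 4*√3163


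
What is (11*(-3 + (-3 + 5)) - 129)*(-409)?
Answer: 57260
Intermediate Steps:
(11*(-3 + (-3 + 5)) - 129)*(-409) = (11*(-3 + 2) - 129)*(-409) = (11*(-1) - 129)*(-409) = (-11 - 129)*(-409) = -140*(-409) = 57260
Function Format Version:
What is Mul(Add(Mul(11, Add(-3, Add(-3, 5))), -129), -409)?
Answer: 57260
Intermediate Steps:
Mul(Add(Mul(11, Add(-3, Add(-3, 5))), -129), -409) = Mul(Add(Mul(11, Add(-3, 2)), -129), -409) = Mul(Add(Mul(11, -1), -129), -409) = Mul(Add(-11, -129), -409) = Mul(-140, -409) = 57260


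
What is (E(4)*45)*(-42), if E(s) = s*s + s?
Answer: -37800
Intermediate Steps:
E(s) = s + s² (E(s) = s² + s = s + s²)
(E(4)*45)*(-42) = ((4*(1 + 4))*45)*(-42) = ((4*5)*45)*(-42) = (20*45)*(-42) = 900*(-42) = -37800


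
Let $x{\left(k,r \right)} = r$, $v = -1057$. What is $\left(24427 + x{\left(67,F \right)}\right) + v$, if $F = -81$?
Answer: $23289$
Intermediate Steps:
$\left(24427 + x{\left(67,F \right)}\right) + v = \left(24427 - 81\right) - 1057 = 24346 - 1057 = 23289$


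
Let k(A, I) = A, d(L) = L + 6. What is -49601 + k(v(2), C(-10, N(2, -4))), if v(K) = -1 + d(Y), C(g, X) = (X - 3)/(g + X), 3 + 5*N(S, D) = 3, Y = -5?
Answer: -49601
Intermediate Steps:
N(S, D) = 0 (N(S, D) = -⅗ + (⅕)*3 = -⅗ + ⅗ = 0)
C(g, X) = (-3 + X)/(X + g)
d(L) = 6 + L
v(K) = 0 (v(K) = -1 + (6 - 5) = -1 + 1 = 0)
-49601 + k(v(2), C(-10, N(2, -4))) = -49601 + 0 = -49601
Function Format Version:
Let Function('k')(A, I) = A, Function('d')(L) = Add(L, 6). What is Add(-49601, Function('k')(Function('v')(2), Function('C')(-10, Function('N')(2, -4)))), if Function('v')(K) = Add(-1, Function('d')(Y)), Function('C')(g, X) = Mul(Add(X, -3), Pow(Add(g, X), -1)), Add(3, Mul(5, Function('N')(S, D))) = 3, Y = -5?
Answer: -49601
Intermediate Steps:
Function('N')(S, D) = 0 (Function('N')(S, D) = Add(Rational(-3, 5), Mul(Rational(1, 5), 3)) = Add(Rational(-3, 5), Rational(3, 5)) = 0)
Function('C')(g, X) = Mul(Pow(Add(X, g), -1), Add(-3, X)) (Function('C')(g, X) = Mul(Add(-3, X), Pow(Add(X, g), -1)) = Mul(Pow(Add(X, g), -1), Add(-3, X)))
Function('d')(L) = Add(6, L)
Function('v')(K) = 0 (Function('v')(K) = Add(-1, Add(6, -5)) = Add(-1, 1) = 0)
Add(-49601, Function('k')(Function('v')(2), Function('C')(-10, Function('N')(2, -4)))) = Add(-49601, 0) = -49601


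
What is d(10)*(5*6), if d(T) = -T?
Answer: -300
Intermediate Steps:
d(10)*(5*6) = (-1*10)*(5*6) = -10*30 = -300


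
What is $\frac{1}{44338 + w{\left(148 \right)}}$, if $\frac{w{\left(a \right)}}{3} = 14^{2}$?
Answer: $\frac{1}{44926} \approx 2.2259 \cdot 10^{-5}$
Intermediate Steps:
$w{\left(a \right)} = 588$ ($w{\left(a \right)} = 3 \cdot 14^{2} = 3 \cdot 196 = 588$)
$\frac{1}{44338 + w{\left(148 \right)}} = \frac{1}{44338 + 588} = \frac{1}{44926}$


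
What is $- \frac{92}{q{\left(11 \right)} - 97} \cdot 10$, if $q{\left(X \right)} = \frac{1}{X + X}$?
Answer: $\frac{20240}{2133} \approx 9.489$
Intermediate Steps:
$q{\left(X \right)} = \frac{1}{2 X}$
$- \frac{92}{q{\left(11 \right)} - 97} \cdot 10 = - \frac{92}{\frac{1}{2 \cdot 11} - 97} \cdot 10 = - \frac{92}{\frac{1}{2} \cdot \frac{1}{11} - 97} \cdot 10 = - \frac{92}{\frac{1}{22} - 97} \cdot 10 = - \frac{92}{- \frac{2133}{22}} \cdot 10 = \left(-92\right) \left(- \frac{22}{2133}\right) 10 = \frac{2024}{2133} \cdot 10 = \frac{20240}{2133}$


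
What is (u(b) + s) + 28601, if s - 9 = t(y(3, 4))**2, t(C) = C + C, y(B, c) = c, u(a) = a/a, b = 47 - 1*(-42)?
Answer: 28675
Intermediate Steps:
b = 89 (b = 47 + 42 = 89)
u(a) = 1
t(C) = 2*C
s = 73 (s = 9 + (2*4)**2 = 9 + 8**2 = 9 + 64 = 73)
(u(b) + s) + 28601 = (1 + 73) + 28601 = 74 + 28601 = 28675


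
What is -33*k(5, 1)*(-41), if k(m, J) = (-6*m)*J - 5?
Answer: -47355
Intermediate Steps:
k(m, J) = -5 - 6*J*m (k(m, J) = -6*J*m - 5 = -5 - 6*J*m)
-33*k(5, 1)*(-41) = -33*(-5 - 6*1*5)*(-41) = -33*(-5 - 30)*(-41) = -33*(-35)*(-41) = 1155*(-41) = -47355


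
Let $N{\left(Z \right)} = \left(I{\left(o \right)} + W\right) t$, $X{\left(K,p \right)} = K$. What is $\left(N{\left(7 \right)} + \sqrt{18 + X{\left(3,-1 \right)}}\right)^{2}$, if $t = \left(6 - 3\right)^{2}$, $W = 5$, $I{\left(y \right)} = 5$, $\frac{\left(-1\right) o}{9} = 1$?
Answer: $\left(90 + \sqrt{21}\right)^{2} \approx 8945.9$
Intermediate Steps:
$o = -9$ ($o = \left(-9\right) 1 = -9$)
$t = 9$ ($t = 3^{2} = 9$)
$N{\left(Z \right)} = 90$ ($N{\left(Z \right)} = \left(5 + 5\right) 9 = 10 \cdot 9 = 90$)
$\left(N{\left(7 \right)} + \sqrt{18 + X{\left(3,-1 \right)}}\right)^{2} = \left(90 + \sqrt{18 + 3}\right)^{2} = \left(90 + \sqrt{21}\right)^{2}$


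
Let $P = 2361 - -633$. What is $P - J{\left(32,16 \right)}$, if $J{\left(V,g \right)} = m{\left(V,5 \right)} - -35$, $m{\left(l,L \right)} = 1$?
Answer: $2958$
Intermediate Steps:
$P = 2994$ ($P = 2361 + 633 = 2994$)
$J{\left(V,g \right)} = 36$ ($J{\left(V,g \right)} = 1 - -35 = 1 + 35 = 36$)
$P - J{\left(32,16 \right)} = 2994 - 36 = 2958$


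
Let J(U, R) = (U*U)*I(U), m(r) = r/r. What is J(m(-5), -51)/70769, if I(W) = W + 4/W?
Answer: 5/70769 ≈ 7.0652e-5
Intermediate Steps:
m(r) = 1
J(U, R) = U**2*(U + 4/U) (J(U, R) = (U*U)*(U + 4/U) = U**2*(U + 4/U))
J(m(-5), -51)/70769 = (1*(4 + 1**2))/70769 = (1*(4 + 1))*(1/70769) = (1*5)*(1/70769) = 5*(1/70769) = 5/70769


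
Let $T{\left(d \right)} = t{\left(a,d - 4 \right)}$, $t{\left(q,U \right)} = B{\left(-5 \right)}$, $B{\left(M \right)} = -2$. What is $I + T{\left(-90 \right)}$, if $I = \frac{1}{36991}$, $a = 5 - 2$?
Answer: $- \frac{73981}{36991} \approx -2.0$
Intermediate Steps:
$a = 3$
$t{\left(q,U \right)} = -2$
$T{\left(d \right)} = -2$
$I = \frac{1}{36991} \approx 2.7034 \cdot 10^{-5}$
$I + T{\left(-90 \right)} = \frac{1}{36991} - 2 = - \frac{73981}{36991}$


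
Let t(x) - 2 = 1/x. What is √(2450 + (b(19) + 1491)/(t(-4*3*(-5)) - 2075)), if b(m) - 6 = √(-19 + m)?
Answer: √37890660598670/124379 ≈ 49.490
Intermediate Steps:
t(x) = 2 + 1/x
b(m) = 6 + √(-19 + m)
√(2450 + (b(19) + 1491)/(t(-4*3*(-5)) - 2075)) = √(2450 + ((6 + √(-19 + 19)) + 1491)/((2 + 1/(-4*3*(-5))) - 2075)) = √(2450 + ((6 + √0) + 1491)/((2 + 1/(-12*(-5))) - 2075)) = √(2450 + ((6 + 0) + 1491)/((2 + 1/60) - 2075)) = √(2450 + (6 + 1491)/((2 + 1/60) - 2075)) = √(2450 + 1497/(121/60 - 2075)) = √(2450 + 1497/(-124379/60)) = √(2450 + 1497*(-60/124379)) = √(2450 - 89820/124379) = √(304638730/124379) = √37890660598670/124379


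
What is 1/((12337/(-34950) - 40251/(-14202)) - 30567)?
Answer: -13787775/421416708359 ≈ -3.2718e-5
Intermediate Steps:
1/((12337/(-34950) - 40251/(-14202)) - 30567) = 1/((12337*(-1/34950) - 40251*(-1/14202)) - 30567) = 1/((-12337/34950 + 13417/4734) - 30567) = 1/(34210066/13787775 - 30567) = 1/(-421416708359/13787775) = -13787775/421416708359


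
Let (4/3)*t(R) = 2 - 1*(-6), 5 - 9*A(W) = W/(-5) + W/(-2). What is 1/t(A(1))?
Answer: ⅙ ≈ 0.16667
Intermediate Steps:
A(W) = 5/9 + 7*W/90 (A(W) = 5/9 - (W/(-5) + W/(-2))/9 = 5/9 - (W*(-⅕) + W*(-½))/9 = 5/9 - (-W/5 - W/2)/9 = 5/9 - (-7)*W/90 = 5/9 + 7*W/90)
t(R) = 6 (t(R) = 3*(2 - 1*(-6))/4 = 3*(2 + 6)/4 = (¾)*8 = 6)
1/t(A(1)) = 1/6 = ⅙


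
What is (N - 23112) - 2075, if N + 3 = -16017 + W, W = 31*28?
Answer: -40339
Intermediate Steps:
W = 868
N = -15152 (N = -3 + (-16017 + 868) = -3 - 15149 = -15152)
(N - 23112) - 2075 = (-15152 - 23112) - 2075 = -38264 - 2075 = -40339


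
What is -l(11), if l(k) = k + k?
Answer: -22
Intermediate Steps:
l(k) = 2*k
-l(11) = -2*11 = -1*22 = -22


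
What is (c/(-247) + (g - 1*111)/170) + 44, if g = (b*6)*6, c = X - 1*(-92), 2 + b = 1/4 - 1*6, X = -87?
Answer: 175038/4199 ≈ 41.686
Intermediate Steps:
b = -31/4 (b = -2 + (1/4 - 1*6) = -2 + (¼ - 6) = -2 - 23/4 = -31/4 ≈ -7.7500)
c = 5 (c = -87 - 1*(-92) = -87 + 92 = 5)
g = -279 (g = -31/4*6*6 = -93/2*6 = -279)
(c/(-247) + (g - 1*111)/170) + 44 = (5/(-247) + (-279 - 1*111)/170) + 44 = (5*(-1/247) + (-279 - 111)*(1/170)) + 44 = (-5/247 - 390*1/170) + 44 = (-5/247 - 39/17) + 44 = -9718/4199 + 44 = 175038/4199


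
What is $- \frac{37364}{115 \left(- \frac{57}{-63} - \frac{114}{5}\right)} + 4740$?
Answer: $\frac{251421624}{52877} \approx 4754.8$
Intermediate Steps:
$- \frac{37364}{115 \left(- \frac{57}{-63} - \frac{114}{5}\right)} + 4740 = - \frac{37364}{115 \left(\left(-57\right) \left(- \frac{1}{63}\right) - \frac{114}{5}\right)} + 4740 = - \frac{37364}{115 \left(\frac{19}{21} - \frac{114}{5}\right)} + 4740 = - \frac{37364}{115 \left(- \frac{2299}{105}\right)} + 4740 = - \frac{37364}{- \frac{52877}{21}} + 4740 = \left(-37364\right) \left(- \frac{21}{52877}\right) + 4740 = \frac{784644}{52877} + 4740 = \frac{251421624}{52877}$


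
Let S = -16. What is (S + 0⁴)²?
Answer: 256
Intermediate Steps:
(S + 0⁴)² = (-16 + 0⁴)² = (-16 + 0)² = (-16)² = 256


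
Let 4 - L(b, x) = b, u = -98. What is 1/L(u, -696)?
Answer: 1/102 ≈ 0.0098039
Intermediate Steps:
L(b, x) = 4 - b
1/L(u, -696) = 1/(4 - 1*(-98)) = 1/(4 + 98) = 1/102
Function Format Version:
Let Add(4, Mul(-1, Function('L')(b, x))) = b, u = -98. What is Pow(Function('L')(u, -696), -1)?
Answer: Rational(1, 102) ≈ 0.0098039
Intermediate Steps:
Function('L')(b, x) = Add(4, Mul(-1, b))
Pow(Function('L')(u, -696), -1) = Pow(Add(4, Mul(-1, -98)), -1) = Pow(Add(4, 98), -1) = Pow(102, -1) = Rational(1, 102)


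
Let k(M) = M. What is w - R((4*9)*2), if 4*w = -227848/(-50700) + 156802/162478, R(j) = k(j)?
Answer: -290933577007/4118817300 ≈ -70.635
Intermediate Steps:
R(j) = j
w = 5621268593/4118817300 (w = (-227848/(-50700) + 156802/162478)/4 = (-227848*(-1/50700) + 156802*(1/162478))/4 = (56962/12675 + 78401/81239)/4 = (¼)*(5621268593/1029704325) = 5621268593/4118817300 ≈ 1.3648)
w - R((4*9)*2) = 5621268593/4118817300 - 4*9*2 = 5621268593/4118817300 - 36*2 = 5621268593/4118817300 - 1*72 = 5621268593/4118817300 - 72 = -290933577007/4118817300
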